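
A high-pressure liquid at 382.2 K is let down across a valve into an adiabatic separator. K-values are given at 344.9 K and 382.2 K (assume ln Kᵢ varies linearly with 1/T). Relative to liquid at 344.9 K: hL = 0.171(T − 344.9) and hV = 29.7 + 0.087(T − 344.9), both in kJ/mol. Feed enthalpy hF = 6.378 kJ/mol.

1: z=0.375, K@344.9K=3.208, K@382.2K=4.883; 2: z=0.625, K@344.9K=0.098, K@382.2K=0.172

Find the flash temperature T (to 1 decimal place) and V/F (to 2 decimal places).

T = 352.6 K, V/F = 0.17

Adiabatic flash: solve Rachford–Rice at each trial T, then check hF = ψ·hV(T) + (1−ψ)·hL(T).
  T = 344.9 K: K = (3.208, 0.098), RR gives ψ = 0.133, H_out = 3.941 kJ/mol
  T = 382.2 K: K = (4.883, 0.172), RR gives ψ = 0.292, H_out = 14.134 kJ/mol
  T = 363.5 K: K = (3.998, 0.132), RR gives ψ = 0.223, H_out = 9.467 kJ/mol
  T = 354.2 K: K = (3.592, 0.114), RR gives ψ = 0.182, H_out = 6.857 kJ/mol
  T = 349.5 K: K = (3.395, 0.106), RR gives ψ = 0.158, H_out = 5.429 kJ/mol
  T = 351.9 K: K = (3.495, 0.110), RR gives ψ = 0.171, H_out = 6.169 kJ/mol
Linear interpolation between T = 351.9 (H_out = 6.169) and T = 354.2 (H_out = 6.857) on hF = 6.378 gives T ≈ 352.6 K, at which ψ = 0.17.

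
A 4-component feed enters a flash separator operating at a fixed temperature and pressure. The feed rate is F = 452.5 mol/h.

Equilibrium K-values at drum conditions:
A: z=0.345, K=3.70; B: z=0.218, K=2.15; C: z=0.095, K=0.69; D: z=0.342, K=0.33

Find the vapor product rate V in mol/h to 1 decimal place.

Let ψ = V/F and solve Σ zᵢ(Kᵢ−1)/(1+ψ(Kᵢ−1)) = 0.
Feasibility: ΣzᵢKᵢ = 1.924, Σzᵢ/Kᵢ = 1.369 — both > 1, two phases present.
Newton iteration, ψ⁰ = 0.62:
  ψ = 0.620: g = 0.0663, g' = -0.913 → ψ = 0.693
  ψ = 0.693: g = -0.0009, g' = -0.944 → ψ = 0.692
Converged at ψ = 0.692.
Then V = ψ·F = 0.6916·452.5 = 313.0 mol/h and L = F − V = 139.5 mol/h.

V = 313.0 mol/h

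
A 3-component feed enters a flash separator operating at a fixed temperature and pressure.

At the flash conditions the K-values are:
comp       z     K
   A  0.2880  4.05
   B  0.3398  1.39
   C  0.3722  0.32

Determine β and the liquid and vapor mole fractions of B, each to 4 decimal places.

Newton iteration, β⁰ = 0.5:
  β = 0.5000: g = 0.07530, g' = -0.8515 → β = 0.5884
  β = 0.5884: g = 0.00017, g' = -0.8555 → β = 0.5886
Converged at β = 0.5886.
Compositions from xᵢ = zᵢ/(1+β(Kᵢ−1)), yᵢ = Kᵢxᵢ:
  A: x = 0.1030, y = 0.4173
  B: x = 0.2764, y = 0.3841
  C: x = 0.6206, y = 0.1986

β = 0.5886, x_B = 0.2764, y_B = 0.3841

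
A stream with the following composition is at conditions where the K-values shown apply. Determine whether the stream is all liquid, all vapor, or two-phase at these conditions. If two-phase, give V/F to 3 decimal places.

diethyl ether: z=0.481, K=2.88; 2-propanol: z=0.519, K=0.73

ΣzᵢKᵢ = 1.764; Σzᵢ/Kᵢ = 0.878.
Since Σzᵢ/Kᵢ < 1 the mixture is above its dew point — single vapor phase.

all vapor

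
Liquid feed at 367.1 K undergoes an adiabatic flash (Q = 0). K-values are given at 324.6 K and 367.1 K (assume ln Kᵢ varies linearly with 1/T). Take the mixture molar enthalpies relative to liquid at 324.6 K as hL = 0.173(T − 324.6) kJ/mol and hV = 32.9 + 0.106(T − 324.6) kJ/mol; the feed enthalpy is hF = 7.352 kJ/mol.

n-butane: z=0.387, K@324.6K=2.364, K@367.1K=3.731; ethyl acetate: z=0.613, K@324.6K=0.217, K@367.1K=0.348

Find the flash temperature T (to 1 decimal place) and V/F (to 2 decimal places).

T = 336.9 K, V/F = 0.16

Adiabatic flash: solve Rachford–Rice at each trial T, then check hF = ψ·hV(T) + (1−ψ)·hL(T).
  T = 324.6 K: K = (2.364, 0.217), RR gives ψ = 0.045, H_out = 1.475 kJ/mol
  T = 367.1 K: K = (3.731, 0.348), RR gives ψ = 0.369, H_out = 18.445 kJ/mol
  T = 345.9 K: K = (3.013, 0.279), RR gives ψ = 0.232, H_out = 10.995 kJ/mol
  T = 335.2 K: K = (2.678, 0.247), RR gives ψ = 0.149, H_out = 6.614 kJ/mol
  T = 340.5 K: K = (2.842, 0.263), RR gives ψ = 0.192, H_out = 8.861 kJ/mol
  T = 337.9 K: K = (2.761, 0.255), RR gives ψ = 0.171, H_out = 7.780 kJ/mol
  T = 336.5 K: K = (2.718, 0.251), RR gives ψ = 0.160, H_out = 7.181 kJ/mol
Linear interpolation between T = 336.5 (H_out = 7.181) and T = 337.9 (H_out = 7.780) on hF = 7.352 gives T ≈ 336.9 K, at which ψ = 0.16.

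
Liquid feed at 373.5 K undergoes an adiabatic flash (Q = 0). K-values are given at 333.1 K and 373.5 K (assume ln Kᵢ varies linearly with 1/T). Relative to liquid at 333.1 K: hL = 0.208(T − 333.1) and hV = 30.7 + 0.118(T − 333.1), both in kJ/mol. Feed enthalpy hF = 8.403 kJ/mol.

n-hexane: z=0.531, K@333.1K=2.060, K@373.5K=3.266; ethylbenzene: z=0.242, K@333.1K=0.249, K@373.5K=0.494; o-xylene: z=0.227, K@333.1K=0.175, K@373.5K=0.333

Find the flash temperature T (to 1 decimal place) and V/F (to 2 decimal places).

T = 335.2 K, V/F = 0.26

Adiabatic flash: solve Rachford–Rice at each trial T, then check hF = ψ·hV(T) + (1−ψ)·hL(T).
  T = 333.1 K: K = (2.060, 0.249, 0.175), RR gives ψ = 0.232, H_out = 7.125 kJ/mol
  T = 373.5 K: K = (3.266, 0.494, 0.333), RR gives ψ = 0.691, H_out = 27.099 kJ/mol
  T = 353.3 K: K = (2.628, 0.358, 0.246), RR gives ψ = 0.472, H_out = 17.834 kJ/mol
  T = 343.2 K: K = (2.335, 0.300, 0.208), RR gives ψ = 0.361, H_out = 12.861 kJ/mol
  T = 338.1 K: K = (2.194, 0.273, 0.191), RR gives ψ = 0.299, H_out = 10.098 kJ/mol
  T = 335.6 K: K = (2.126, 0.261, 0.183), RR gives ψ = 0.267, H_out = 8.650 kJ/mol
  T = 334.4 K: K = (2.094, 0.255, 0.179), RR gives ψ = 0.250, H_out = 7.929 kJ/mol
Linear interpolation between T = 334.4 (H_out = 7.929) and T = 335.6 (H_out = 8.650) on hF = 8.403 gives T ≈ 335.2 K, at which ψ = 0.26.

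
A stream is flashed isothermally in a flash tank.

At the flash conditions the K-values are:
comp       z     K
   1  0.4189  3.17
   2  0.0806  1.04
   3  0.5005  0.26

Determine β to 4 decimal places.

β = 0.3677

Material balance + equilibrium reduce to Σ zᵢ(Kᵢ−1)/(1+β(Kᵢ−1)) = 0.
g(0) = ΣzᵢKᵢ − 1 = 0.5419 and g(1) = 1 − Σzᵢ/Kᵢ = -1.1346, so a root lies in (0, 1).
Newton iteration, β⁰ = 0.45:
  β = 0.4500: g = -0.09220, g' = -1.1211 → β = 0.3678
  β = 0.3678: g = -0.00011, g' = -1.1276 → β = 0.3677
Converged at β = 0.3677.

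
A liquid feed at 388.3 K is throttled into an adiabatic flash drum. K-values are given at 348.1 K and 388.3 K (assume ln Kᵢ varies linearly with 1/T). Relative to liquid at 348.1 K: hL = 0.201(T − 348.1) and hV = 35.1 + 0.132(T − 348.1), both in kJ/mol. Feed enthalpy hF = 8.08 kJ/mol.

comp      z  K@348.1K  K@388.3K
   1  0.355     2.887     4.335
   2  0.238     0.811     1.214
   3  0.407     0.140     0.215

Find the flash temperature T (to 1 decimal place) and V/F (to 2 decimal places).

T = 349.2 K, V/F = 0.22

Adiabatic flash: solve Rachford–Rice at each trial T, then check hF = ψ·hV(T) + (1−ψ)·hL(T).
  T = 348.1 K: K = (2.887, 0.811, 0.140), RR gives ψ = 0.215, H_out = 7.554 kJ/mol
  T = 388.3 K: K = (4.335, 1.214, 0.215), RR gives ψ = 0.471, H_out = 23.303 kJ/mol
  T = 368.2 K: K = (3.577, 1.003, 0.176), RR gives ψ = 0.358, H_out = 16.125 kJ/mol
  T = 358.1 K: K = (3.222, 0.904, 0.157), RR gives ψ = 0.292, H_out = 12.054 kJ/mol
  T = 353.1 K: K = (3.052, 0.857, 0.148), RR gives ψ = 0.255, H_out = 9.874 kJ/mol
  T = 350.6 K: K = (2.969, 0.834, 0.144), RR gives ψ = 0.236, H_out = 8.733 kJ/mol
  T = 349.4 K: K = (2.929, 0.823, 0.142), RR gives ψ = 0.226, H_out = 8.172 kJ/mol
Linear interpolation between T = 348.1 (H_out = 7.554) and T = 349.4 (H_out = 8.172) on hF = 8.08 gives T ≈ 349.2 K, at which ψ = 0.22.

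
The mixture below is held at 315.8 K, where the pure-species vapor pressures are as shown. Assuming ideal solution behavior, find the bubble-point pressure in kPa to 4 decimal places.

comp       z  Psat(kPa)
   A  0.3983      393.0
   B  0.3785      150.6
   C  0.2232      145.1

At the bubble point ψ → 0, so ΣzᵢKᵢ = 1 with Kᵢ = Pᵢˢᵃᵗ/P ⇒ P = ΣzᵢPᵢˢᵃᵗ.
P = 0.3983·393.0 + 0.3785·150.6 + 0.2232·145.1 = 245.9203 kPa

Pbub = 245.9203 kPa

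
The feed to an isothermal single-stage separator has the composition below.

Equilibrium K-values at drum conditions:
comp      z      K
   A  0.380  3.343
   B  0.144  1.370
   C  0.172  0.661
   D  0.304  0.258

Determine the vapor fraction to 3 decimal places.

Iterate (Newton) starting at ψ = 0.5:
  ψ = 0.500: g = 0.0262, g' = -0.908 → ψ = 0.529
Converged at ψ = 0.529.

ψ = 0.529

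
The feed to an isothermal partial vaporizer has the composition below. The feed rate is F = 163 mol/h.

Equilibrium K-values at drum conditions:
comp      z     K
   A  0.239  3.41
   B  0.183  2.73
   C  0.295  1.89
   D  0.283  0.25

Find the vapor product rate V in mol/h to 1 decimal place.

V = 124.3 mol/h

Let β = V/F and solve Σ zᵢ(Kᵢ−1)/(1+β(Kᵢ−1)) = 0.
g(0) = ΣzᵢKᵢ − 1 = 0.943 and g(1) = 1 − Σzᵢ/Kᵢ = -0.425, so a root lies in (0, 1).
Iterate (Newton) starting at β = 0.66:
  β = 0.660: g = 0.1153, g' = -1.043 → β = 0.770
  β = 0.770: g = -0.0097, g' = -1.246 → β = 0.763
Converged at β = 0.763.
Then V = β·F = 0.7626·163 = 124.3 mol/h and L = F − V = 38.7 mol/h.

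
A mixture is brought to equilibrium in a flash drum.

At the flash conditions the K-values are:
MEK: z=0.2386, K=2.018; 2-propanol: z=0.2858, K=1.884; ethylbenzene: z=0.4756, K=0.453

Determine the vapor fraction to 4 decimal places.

Rachford–Rice: g(ψ) = Σ zᵢ(Kᵢ−1)/(1+ψ(Kᵢ−1)) = 0.
g(0) = ΣzᵢKᵢ − 1 = 0.2354 and g(1) = 1 − Σzᵢ/Kᵢ = -0.3198, so a root lies in (0, 1).
Newton–Raphson from ψ = 0.5:
  ψ = 0.5000: g = -0.02192, g' = -0.4856 → ψ = 0.4549
  ψ = 0.4549: g = -0.00011, g' = -0.4813 → ψ = 0.4546
Converged at ψ = 0.4546.

ψ = 0.4546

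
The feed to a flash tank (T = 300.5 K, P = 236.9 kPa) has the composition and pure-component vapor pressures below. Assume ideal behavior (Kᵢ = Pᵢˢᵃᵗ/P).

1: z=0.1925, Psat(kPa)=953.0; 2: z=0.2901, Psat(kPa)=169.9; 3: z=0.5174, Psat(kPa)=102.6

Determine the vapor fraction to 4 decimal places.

Raoult's law: Kᵢ = Pᵢˢᵃᵗ/P = Pᵢˢᵃᵗ/236.9.
  K_1 = 953.0/236.9 = 4.022794, K_2 = 169.9/236.9 = 0.717180, K_3 = 102.6/236.9 = 0.433094
Let ψ = V/F and solve Σ zᵢ(Kᵢ−1)/(1+ψ(Kᵢ−1)) = 0.
Check two-phase: ΣzᵢKᵢ = 1.2065 > 1 and Σzᵢ/Kᵢ = 1.6470 > 1, so g(0) = 0.2065 > 0 and g(1) = -0.6470 < 0.
Newton iteration, ψ⁰ = 0.5:
  ψ = 0.5000: g = -0.27321, g' = -0.6342 → ψ = 0.0692
  ψ = 0.0692: g = 0.09222, g' = -1.4072 → ψ = 0.1348
  ψ = 0.1348: g = 0.01059, g' = -1.1081 → ψ = 0.1443
  ψ = 0.1443: g = 0.00016, g' = -1.0752 → ψ = 0.1445
Converged at ψ = 0.1445.

ψ = 0.1445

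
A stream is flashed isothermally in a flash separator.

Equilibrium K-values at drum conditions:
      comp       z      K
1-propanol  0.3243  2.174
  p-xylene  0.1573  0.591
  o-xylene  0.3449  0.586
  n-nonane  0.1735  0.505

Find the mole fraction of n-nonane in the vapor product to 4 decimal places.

Material balance + equilibrium reduce to Σ zᵢ(Kᵢ−1)/(1+β(Kᵢ−1)) = 0.
Check two-phase: ΣzᵢKᵢ = 1.0877 > 1 and Σzᵢ/Kᵢ = 1.3475 > 1, so g(0) = 0.0877 > 0 and g(1) = -0.3475 < 0.
Iterate (Newton) starting at β = 0.5:
  β = 0.5000: g = -0.13516, g' = -0.3881 → β = 0.1518
  β = 0.1518: g = 0.00934, g' = -0.4689 → β = 0.1717
  β = 0.1717: g = 0.00010, g' = -0.4593 → β = 0.1719
Converged at β = 0.1719.
Compositions from xᵢ = zᵢ/(1+β(Kᵢ−1)), yᵢ = Kᵢxᵢ:
  1-propanol: x = 0.2698, y = 0.5866
  p-xylene: x = 0.1692, y = 0.1000
  o-xylene: x = 0.3713, y = 0.2176
  n-nonane: x = 0.1896, y = 0.0958

y_n-nonane = 0.0958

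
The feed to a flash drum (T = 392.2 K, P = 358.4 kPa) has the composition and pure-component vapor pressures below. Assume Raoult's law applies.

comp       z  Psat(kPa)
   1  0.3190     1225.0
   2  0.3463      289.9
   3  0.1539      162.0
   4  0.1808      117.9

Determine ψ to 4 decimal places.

ψ = 0.4663

Raoult's law: Kᵢ = Pᵢˢᵃᵗ/P = Pᵢˢᵃᵗ/358.4.
  K_1 = 1225.0/358.4 = 3.417969, K_2 = 289.9/358.4 = 0.808873, K_3 = 162.0/358.4 = 0.452009, K_4 = 117.9/358.4 = 0.328962
Let ψ = V/F and solve Σ zᵢ(Kᵢ−1)/(1+ψ(Kᵢ−1)) = 0.
Check two-phase: ΣzᵢKᵢ = 1.4995 > 1 and Σzᵢ/Kᵢ = 1.4115 > 1, so g(0) = 0.4995 > 0 and g(1) = -0.4115 < 0.
Newton iteration, ψ⁰ = 0.5:
  ψ = 0.5000: g = -0.02275, g' = -0.6697 → ψ = 0.4660
  ψ = 0.4660: g = 0.00022, g' = -0.6833 → ψ = 0.4663
Converged at ψ = 0.4663.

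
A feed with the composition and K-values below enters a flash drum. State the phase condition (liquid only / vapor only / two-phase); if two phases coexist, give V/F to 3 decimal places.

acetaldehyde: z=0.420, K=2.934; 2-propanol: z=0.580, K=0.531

two-phase, V/F = 0.596

ΣzᵢKᵢ = 1.540; Σzᵢ/Kᵢ = 1.235.
Both exceed 1, so a two-phase solution exists.
Material balance + equilibrium reduce to Σ zᵢ(Kᵢ−1)/(1+ψ(Kᵢ−1)) = 0.
Binary case is linear: z₁(K₁−1)(1+ψ(K₂−1)) + z₂(K₂−1)(1+ψ(K₁−1)) = 0
⇒ ψ = [z₁(K₁−1)+z₂(K₂−1)] / [−(K₁−1)(K₂−1)] = 0.5403/0.9070 = 0.596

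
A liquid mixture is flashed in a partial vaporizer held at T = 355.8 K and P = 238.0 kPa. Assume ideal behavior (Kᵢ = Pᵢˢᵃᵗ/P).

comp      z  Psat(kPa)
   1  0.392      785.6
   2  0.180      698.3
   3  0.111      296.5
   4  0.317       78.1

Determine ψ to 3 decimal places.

Raoult's law: Kᵢ = Pᵢˢᵃᵗ/P = Pᵢˢᵃᵗ/238.0.
  K_1 = 785.6/238.0 = 3.30084, K_2 = 698.3/238.0 = 2.93403, K_3 = 296.5/238.0 = 1.24580, K_4 = 78.1/238.0 = 0.32815
Let ψ = V/F and solve Σ zᵢ(Kᵢ−1)/(1+ψ(Kᵢ−1)) = 0.
g(0) = ΣzᵢKᵢ − 1 = 1.064 and g(1) = 1 − Σzᵢ/Kᵢ = -0.235, so a root lies in (0, 1).
Iterate (Newton) starting at ψ = 0.5:
  ψ = 0.500: g = 0.3000, g' = -0.953 → ψ = 0.815
  ψ = 0.815: g = 0.0009, g' = -1.056 → ψ = 0.816
Converged at ψ = 0.816.

ψ = 0.816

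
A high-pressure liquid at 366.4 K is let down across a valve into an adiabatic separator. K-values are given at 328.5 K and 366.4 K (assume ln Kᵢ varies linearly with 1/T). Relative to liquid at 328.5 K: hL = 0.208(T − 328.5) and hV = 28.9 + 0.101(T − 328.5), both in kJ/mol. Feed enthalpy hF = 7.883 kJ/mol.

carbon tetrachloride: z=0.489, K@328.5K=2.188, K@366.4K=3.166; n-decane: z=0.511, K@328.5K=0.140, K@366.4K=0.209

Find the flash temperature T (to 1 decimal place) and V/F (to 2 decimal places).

T = 337.5 K, V/F = 0.22

Adiabatic flash: solve Rachford–Rice at each trial T, then check hF = ψ·hV(T) + (1−ψ)·hL(T).
  T = 328.5 K: K = (2.188, 0.140), RR gives ψ = 0.138, H_out = 4.002 kJ/mol
  T = 366.4 K: K = (3.166, 0.209), RR gives ψ = 0.382, H_out = 17.381 kJ/mol
  T = 347.4 K: K = (2.657, 0.173), RR gives ψ = 0.283, H_out = 11.534 kJ/mol
  T = 337.9 K: K = (2.417, 0.156), RR gives ψ = 0.219, H_out = 8.053 kJ/mol
  T = 333.2 K: K = (2.301, 0.148), RR gives ψ = 0.181, H_out = 6.120 kJ/mol
  T = 335.5 K: K = (2.357, 0.152), RR gives ψ = 0.200, H_out = 7.087 kJ/mol
Linear interpolation between T = 335.5 (H_out = 7.087) and T = 337.9 (H_out = 8.053) on hF = 7.883 gives T ≈ 337.5 K, at which ψ = 0.22.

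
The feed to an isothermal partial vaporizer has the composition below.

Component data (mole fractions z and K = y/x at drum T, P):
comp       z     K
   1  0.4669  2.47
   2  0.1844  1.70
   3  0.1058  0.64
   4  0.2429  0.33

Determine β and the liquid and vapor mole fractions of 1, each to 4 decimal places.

Iterate (Newton) starting at β = 0.5:
  β = 0.5000: g = 0.20003, g' = -0.6517 → β = 0.8069
  β = 0.8069: g = -0.01153, g' = -0.7920 → β = 0.7924
  β = 0.7924: g = -0.00013, g' = -0.7750 → β = 0.7922
Converged at β = 0.7922.
Compositions from xᵢ = zᵢ/(1+β(Kᵢ−1)), yᵢ = Kᵢxᵢ:
  1: x = 0.2157, y = 0.5328
  2: x = 0.1186, y = 0.2017
  3: x = 0.1480, y = 0.0947
  4: x = 0.5177, y = 0.1708

β = 0.7922, x_1 = 0.2157, y_1 = 0.5328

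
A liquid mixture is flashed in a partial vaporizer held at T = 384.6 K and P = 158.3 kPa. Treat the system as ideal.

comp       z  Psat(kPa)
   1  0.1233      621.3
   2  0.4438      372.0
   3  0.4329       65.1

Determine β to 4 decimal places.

β = 0.6906

Raoult's law: Kᵢ = Pᵢˢᵃᵗ/P = Pᵢˢᵃᵗ/158.3.
  K_1 = 621.3/158.3 = 3.924826, K_2 = 372.0/158.3 = 2.349968, K_3 = 65.1/158.3 = 0.411244
Material balance + equilibrium reduce to Σ zᵢ(Kᵢ−1)/(1+β(Kᵢ−1)) = 0.
Check two-phase: ΣzᵢKᵢ = 1.7049 > 1 and Σzᵢ/Kᵢ = 1.2729 > 1, so g(0) = 0.7049 > 0 and g(1) = -0.2729 < 0.
Newton iteration, β⁰ = 0.5:
  β = 0.5000: g = 0.14294, g' = -0.7636 → β = 0.6872
  β = 0.6872: g = 0.00255, g' = -0.7574 → β = 0.6906
Converged at β = 0.6906.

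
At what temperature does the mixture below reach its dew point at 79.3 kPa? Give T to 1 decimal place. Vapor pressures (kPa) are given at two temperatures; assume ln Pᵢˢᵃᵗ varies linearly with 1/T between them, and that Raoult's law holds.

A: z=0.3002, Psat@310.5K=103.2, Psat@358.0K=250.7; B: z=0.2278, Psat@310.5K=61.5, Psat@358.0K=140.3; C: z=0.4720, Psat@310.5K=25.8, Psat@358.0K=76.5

Dew-point temperature: Σzᵢ·P/Pᵢˢᵃᵗ(T) = 1. Interpolate ln Pᵢˢᵃᵗ = aᵢ + bᵢ/T.
  T = 310.5 K: ΣzᵢP/Pᵢˢᵃᵗ = 1.9752
  T = 358.0 K: ΣzᵢP/Pᵢˢᵃᵗ = 0.7130
  T = 334.2 K: ΣzᵢP/Pᵢˢᵃᵗ = 1.1441
  T = 346.1 K: ΣzᵢP/Pᵢˢᵃᵗ = 0.8956
  T = 340.1 K: ΣzᵢP/Pᵢˢᵃᵗ = 1.0110
  T = 343.1 K: ΣzᵢP/Pᵢˢᵃᵗ = 0.9510
  T = 341.6 K: ΣzᵢP/Pᵢˢᵃᵗ = 0.9804
Interpolating between 340.1 K and 341.6 K gives T ≈ 340.6 K.

T = 340.6 K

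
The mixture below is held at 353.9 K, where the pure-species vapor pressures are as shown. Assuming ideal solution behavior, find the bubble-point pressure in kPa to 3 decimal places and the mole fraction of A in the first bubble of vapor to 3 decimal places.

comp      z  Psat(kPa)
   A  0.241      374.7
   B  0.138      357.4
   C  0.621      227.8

At the bubble point ψ → 0, so ΣzᵢKᵢ = 1 with Kᵢ = Pᵢˢᵃᵗ/P ⇒ P = ΣzᵢPᵢˢᵃᵗ.
P = 0.241·374.7 + 0.138·357.4 + 0.621·227.8 = 281.088 kPa
yᵢ = zᵢPᵢˢᵃᵗ/P ⇒ y_A = 0.241·374.7/281.088 = 0.321

Pbub = 281.088 kPa, y_A = 0.321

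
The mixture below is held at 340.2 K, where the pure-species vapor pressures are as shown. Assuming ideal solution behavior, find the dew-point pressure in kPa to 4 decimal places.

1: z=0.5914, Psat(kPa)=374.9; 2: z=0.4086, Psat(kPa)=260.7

Pdew = 317.9846 kPa

At the dew point ψ → 1, so Σzᵢ/Kᵢ = 1 with Kᵢ = Pᵢˢᵃᵗ/P ⇒ 1/P = Σzᵢ/Pᵢˢᵃᵗ.
1/P = 0.5914/374.9 + 0.4086/260.7 = 0.0031448 ⇒ P = 317.9846 kPa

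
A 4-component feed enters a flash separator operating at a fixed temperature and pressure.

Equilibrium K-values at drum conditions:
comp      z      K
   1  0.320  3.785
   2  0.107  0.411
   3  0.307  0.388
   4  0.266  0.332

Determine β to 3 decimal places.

Let β = V/F and solve Σ zᵢ(Kᵢ−1)/(1+β(Kᵢ−1)) = 0.
g(0) = ΣzᵢKᵢ − 1 = 0.463 and g(1) = 1 − Σzᵢ/Kᵢ = -0.937, so a root lies in (0, 1).
Iterate (Newton) starting at β = 0.7:
  β = 0.700: g = -0.4675, g' = -1.163 → β = 0.298
  β = 0.298: g = -0.0412, g' = -1.153 → β = 0.262
  β = 0.262: g = 0.0011, g' = -1.218 → β = 0.263
Converged at β = 0.263.

β = 0.263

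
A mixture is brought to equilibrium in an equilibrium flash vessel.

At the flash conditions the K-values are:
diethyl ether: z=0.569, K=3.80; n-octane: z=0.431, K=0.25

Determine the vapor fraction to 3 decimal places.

ψ = 0.605

Rachford–Rice: g(ψ) = Σ zᵢ(Kᵢ−1)/(1+ψ(Kᵢ−1)) = 0.
Check two-phase: ΣzᵢKᵢ = 2.270 > 1 and Σzᵢ/Kᵢ = 1.874 > 1, so g(0) = 1.270 > 0 and g(1) = -0.874 < 0.
Iterate (Newton) starting at ψ = 0.6:
  ψ = 0.600: g = 0.0068, g' = -1.423 → ψ = 0.605
Converged at ψ = 0.605.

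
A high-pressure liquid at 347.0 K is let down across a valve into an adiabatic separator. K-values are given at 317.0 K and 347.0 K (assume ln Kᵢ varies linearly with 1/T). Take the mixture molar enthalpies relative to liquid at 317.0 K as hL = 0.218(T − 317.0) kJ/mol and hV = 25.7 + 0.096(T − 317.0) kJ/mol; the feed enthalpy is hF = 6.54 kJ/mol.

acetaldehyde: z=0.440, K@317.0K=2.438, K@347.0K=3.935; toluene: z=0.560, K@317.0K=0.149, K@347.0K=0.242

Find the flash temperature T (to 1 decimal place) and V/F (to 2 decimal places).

T = 323.6 K, V/F = 0.20

Adiabatic flash: solve Rachford–Rice at each trial T, then check hF = ψ·hV(T) + (1−ψ)·hL(T).
  T = 317.0 K: K = (2.438, 0.149), RR gives ψ = 0.128, H_out = 3.280 kJ/mol
  T = 347.0 K: K = (3.935, 0.242), RR gives ψ = 0.390, H_out = 15.128 kJ/mol
  T = 332.0 K: K = (3.131, 0.192), RR gives ψ = 0.282, H_out = 9.996 kJ/mol
  T = 324.5 K: K = (2.771, 0.170), RR gives ψ = 0.214, H_out = 6.930 kJ/mol
  T = 320.8 K: K = (2.603, 0.159), RR gives ψ = 0.174, H_out = 5.221 kJ/mol
  T = 322.6 K: K = (2.684, 0.164), RR gives ψ = 0.194, H_out = 6.072 kJ/mol
Linear interpolation between T = 322.6 (H_out = 6.072) and T = 324.5 (H_out = 6.930) on hF = 6.54 gives T ≈ 323.6 K, at which ψ = 0.20.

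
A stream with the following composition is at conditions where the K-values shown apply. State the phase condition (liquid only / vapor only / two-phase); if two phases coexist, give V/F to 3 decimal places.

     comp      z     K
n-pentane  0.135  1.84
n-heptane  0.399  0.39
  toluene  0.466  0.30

liquid only

ΣzᵢKᵢ = 0.544; Σzᵢ/Kᵢ = 2.650.
Since ΣzᵢKᵢ < 1 the mixture is below its bubble point — single liquid phase.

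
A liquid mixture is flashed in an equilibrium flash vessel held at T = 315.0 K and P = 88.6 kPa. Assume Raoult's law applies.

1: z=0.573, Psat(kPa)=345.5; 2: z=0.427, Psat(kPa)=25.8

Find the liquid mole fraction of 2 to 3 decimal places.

Raoult's law: Kᵢ = Pᵢˢᵃᵗ/P = Pᵢˢᵃᵗ/88.6.
  K_1 = 345.5/88.6 = 3.89955, K_2 = 25.8/88.6 = 0.29120
Rachford–Rice: g(V/F) = Σ zᵢ(Kᵢ−1)/(1+V/F(Kᵢ−1)) = 0.
g(0) = ΣzᵢKᵢ − 1 = 1.359 and g(1) = 1 − Σzᵢ/Kᵢ = -0.613, so a root lies in (0, 1).
Binary case is linear: z₁(K₁−1)(1+V/F(K₂−1)) + z₂(K₂−1)(1+V/F(K₁−1)) = 0
⇒ V/F = [z₁(K₁−1)+z₂(K₂−1)] / [−(K₁−1)(K₂−1)] = 1.3588/2.0552 = 0.661
Compositions from xᵢ = zᵢ/(1+V/F(Kᵢ−1)), yᵢ = Kᵢxᵢ:
  1: x = 0.196, y = 0.766
  2: x = 0.804, y = 0.234

x_2 = 0.804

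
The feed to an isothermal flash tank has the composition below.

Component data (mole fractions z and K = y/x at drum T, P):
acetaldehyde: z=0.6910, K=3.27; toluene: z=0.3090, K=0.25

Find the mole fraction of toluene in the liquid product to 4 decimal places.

Rachford–Rice: g(ψ) = Σ zᵢ(Kᵢ−1)/(1+ψ(Kᵢ−1)) = 0.
g(0) = ΣzᵢKᵢ − 1 = 1.3368 and g(1) = 1 − Σzᵢ/Kᵢ = -0.4473, so a root lies in (0, 1).
Newton–Raphson from ψ = 0.68:
  ψ = 0.6800: g = 0.14371, g' = -1.2743 → ψ = 0.7928
  ψ = 0.7928: g = -0.01136, g' = -1.5118 → ψ = 0.7853
  ψ = 0.7853: g = -0.00009, g' = -1.4886 → ψ = 0.7852
Converged at ψ = 0.7852.
Compositions from xᵢ = zᵢ/(1+ψ(Kᵢ−1)), yᵢ = Kᵢxᵢ:
  acetaldehyde: x = 0.2483, y = 0.8121
  toluene: x = 0.7517, y = 0.1879

x_toluene = 0.7517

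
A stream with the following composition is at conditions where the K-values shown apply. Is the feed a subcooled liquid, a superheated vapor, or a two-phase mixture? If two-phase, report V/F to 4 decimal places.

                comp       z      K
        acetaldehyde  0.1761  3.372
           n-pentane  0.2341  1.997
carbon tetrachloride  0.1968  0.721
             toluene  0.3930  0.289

ΣzᵢKᵢ = 1.3168; Σzᵢ/Kᵢ = 1.8023.
Both exceed 1, so a two-phase solution exists.
Iterate (Newton) starting at ψ = 0.49:
  ψ = 0.4900: g = -0.14244, g' = -0.8054 → ψ = 0.3131
  ψ = 0.3131: g = -0.00207, g' = -0.8085 → ψ = 0.3106
Converged at ψ = 0.3106.

two-phase, V/F = 0.3106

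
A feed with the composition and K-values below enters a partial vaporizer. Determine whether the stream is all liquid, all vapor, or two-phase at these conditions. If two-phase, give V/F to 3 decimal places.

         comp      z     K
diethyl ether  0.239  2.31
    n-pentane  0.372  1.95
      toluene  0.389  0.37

ΣzᵢKᵢ = 1.421; Σzᵢ/Kᵢ = 1.346.
Both exceed 1, so a two-phase solution exists.
Material balance + equilibrium reduce to Σ zᵢ(Kᵢ−1)/(1+ψ(Kᵢ−1)) = 0.
Newton iteration, ψ⁰ = 0.57:
  ψ = 0.570: g = 0.0261, g' = -0.652 → ψ = 0.610
Converged at ψ = 0.610.

two-phase, V/F = 0.610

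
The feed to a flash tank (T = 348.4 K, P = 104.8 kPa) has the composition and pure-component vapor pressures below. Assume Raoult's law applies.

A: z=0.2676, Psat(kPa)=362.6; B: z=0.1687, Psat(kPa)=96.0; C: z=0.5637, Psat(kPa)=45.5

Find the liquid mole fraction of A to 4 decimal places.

x_A = 0.1595

Raoult's law: Kᵢ = Pᵢˢᵃᵗ/P = Pᵢˢᵃᵗ/104.8.
  K_A = 362.6/104.8 = 3.459924, K_B = 96.0/104.8 = 0.916031, K_C = 45.5/104.8 = 0.434160
Rachford–Rice: g(β) = Σ zᵢ(Kᵢ−1)/(1+β(Kᵢ−1)) = 0.
Check two-phase: ΣzᵢKᵢ = 1.3251 > 1 and Σzᵢ/Kᵢ = 1.5599 > 1, so g(0) = 0.3251 > 0 and g(1) = -0.5599 < 0.
Iterate (Newton) starting at β = 0.5:
  β = 0.5000: g = -0.16440, g' = -0.6779 → β = 0.2575
  β = 0.2575: g = 0.01516, g' = -0.8555 → β = 0.2752
  β = 0.2752: g = 0.00023, g' = -0.8302 → β = 0.2755
Converged at β = 0.2755.
Compositions from xᵢ = zᵢ/(1+β(Kᵢ−1)), yᵢ = Kᵢxᵢ:
  A: x = 0.1595, y = 0.5519
  B: x = 0.1727, y = 0.1582
  C: x = 0.6678, y = 0.2899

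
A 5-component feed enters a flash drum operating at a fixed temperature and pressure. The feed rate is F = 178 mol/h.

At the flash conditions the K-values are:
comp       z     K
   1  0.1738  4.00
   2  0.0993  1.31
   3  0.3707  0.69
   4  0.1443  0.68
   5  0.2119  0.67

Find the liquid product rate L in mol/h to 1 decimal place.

Material balance + equilibrium reduce to Σ zᵢ(Kᵢ−1)/(1+V/F(Kᵢ−1)) = 0.
g(0) = ΣzᵢKᵢ − 1 = 0.3212 and g(1) = 1 − Σzᵢ/Kᵢ = -0.1850, so a root lies in (0, 1).
Newton–Raphson from V/F = 0.5:
  V/F = 0.5000: g = -0.03950, g' = -0.3614 → V/F = 0.3907
  V/F = 0.3907: g = 0.00370, g' = -0.4350 → V/F = 0.3992
  V/F = 0.3992: g = 0.00003, g' = -0.4279 → V/F = 0.3993
Converged at V/F = 0.3993.
Then V = V/F·F = 0.3993·178 = 71.1 mol/h and L = F − V = 106.9 mol/h.

L = 106.9 mol/h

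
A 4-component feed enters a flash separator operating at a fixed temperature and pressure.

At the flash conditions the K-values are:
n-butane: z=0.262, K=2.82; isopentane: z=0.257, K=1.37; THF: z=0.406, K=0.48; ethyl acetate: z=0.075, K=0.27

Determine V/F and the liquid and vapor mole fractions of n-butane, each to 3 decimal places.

V/F = 0.426, x_n-butane = 0.148, y_n-butane = 0.416

Rachford–Rice: g(V/F) = Σ zᵢ(Kᵢ−1)/(1+V/F(Kᵢ−1)) = 0.
Feasibility: ΣzᵢKᵢ = 1.306, Σzᵢ/Kᵢ = 1.404 — both > 1, two phases present.
Iterate (Newton) starting at V/F = 0.54:
  V/F = 0.540: g = -0.0642, g' = -0.566 → V/F = 0.427
  V/F = 0.427: g = -0.0003, g' = -0.567 → V/F = 0.426
Converged at V/F = 0.426.
Compositions from xᵢ = zᵢ/(1+V/F(Kᵢ−1)), yᵢ = Kᵢxᵢ:
  n-butane: x = 0.148, y = 0.416
  isopentane: x = 0.222, y = 0.304
  THF: x = 0.522, y = 0.250
  ethyl acetate: x = 0.109, y = 0.029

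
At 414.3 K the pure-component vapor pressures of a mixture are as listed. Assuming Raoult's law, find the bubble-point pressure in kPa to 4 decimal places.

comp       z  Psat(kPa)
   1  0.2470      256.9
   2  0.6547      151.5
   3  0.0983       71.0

Pbub = 169.6206 kPa

At the bubble point ψ → 0, so ΣzᵢKᵢ = 1 with Kᵢ = Pᵢˢᵃᵗ/P ⇒ P = ΣzᵢPᵢˢᵃᵗ.
P = 0.2470·256.9 + 0.6547·151.5 + 0.0983·71.0 = 169.6206 kPa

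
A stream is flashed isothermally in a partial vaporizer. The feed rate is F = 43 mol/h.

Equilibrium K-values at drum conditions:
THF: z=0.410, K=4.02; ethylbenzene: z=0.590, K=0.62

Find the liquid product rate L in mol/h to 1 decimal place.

Let β = V/F and solve Σ zᵢ(Kᵢ−1)/(1+β(Kᵢ−1)) = 0.
g(0) = ΣzᵢKᵢ − 1 = 1.014 and g(1) = 1 − Σzᵢ/Kᵢ = -0.054, so a root lies in (0, 1).
Binary case is linear: z₁(K₁−1)(1+β(K₂−1)) + z₂(K₂−1)(1+β(K₁−1)) = 0
⇒ β = [z₁(K₁−1)+z₂(K₂−1)] / [−(K₁−1)(K₂−1)] = 1.0140/1.1476 = 0.884
Then V = β·F = 0.8836·43 = 38.0 mol/h and L = F − V = 5.0 mol/h.

L = 5.0 mol/h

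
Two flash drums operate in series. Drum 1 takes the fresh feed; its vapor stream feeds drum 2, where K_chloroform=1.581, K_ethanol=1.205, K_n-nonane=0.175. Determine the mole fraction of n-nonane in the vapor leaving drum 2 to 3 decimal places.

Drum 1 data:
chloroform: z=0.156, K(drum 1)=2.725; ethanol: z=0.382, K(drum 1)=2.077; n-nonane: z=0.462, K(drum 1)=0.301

Drum 1:
Rachford–Rice: g(ψ₁) = Σ zᵢ(Kᵢ−1)/(1+ψ₁(Kᵢ−1)) = 0.
Feasibility: ΣzᵢKᵢ = 1.358, Σzᵢ/Kᵢ = 1.776 — both > 1, two phases present.
Iterate (Newton) starting at ψ₁ = 0.5:
  ψ₁ = 0.500: g = -0.0846, g' = -0.854 → ψ₁ = 0.401
  ψ₁ = 0.401: g = -0.0024, g' = -0.814 → ψ₁ = 0.398
Converged at ψ₁ = 0.398.
Drum-1 compositions:
  chloroform: x = 0.092, y = 0.252
  ethanol: x = 0.267, y = 0.555
  n-nonane: x = 0.640, y = 0.193
Drum-2 feed = drum-1 vapor: z₂ = (0.2520, 0.5553, 0.1927).
Drum 2:
Newton–Raphson from ψ₂ = 0.55:
  ψ₂ = 0.550: g = -0.0778, g' = -0.507 → ψ₂ = 0.397
  ψ₂ = 0.397: g = -0.0120, g' = -0.366 → ψ₂ = 0.364
  ψ₂ = 0.364: g = -0.0003, g' = -0.346 → ψ₂ = 0.363
Converged at ψ₂ = 0.363.
  chloroform: x = 0.208, y = 0.329
  ethanol: x = 0.517, y = 0.623
  n-nonane: x = 0.275, y = 0.048

y_n-nonane (drum 2) = 0.048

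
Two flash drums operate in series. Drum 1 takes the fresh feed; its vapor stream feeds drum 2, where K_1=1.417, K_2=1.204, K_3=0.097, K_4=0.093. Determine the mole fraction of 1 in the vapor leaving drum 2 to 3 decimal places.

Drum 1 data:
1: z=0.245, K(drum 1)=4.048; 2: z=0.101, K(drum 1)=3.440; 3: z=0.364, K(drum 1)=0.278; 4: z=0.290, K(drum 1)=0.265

y_1 (drum 2) = 0.725

Drum 1:
Newton–Raphson from ψ₁ = 0.54:
  ψ₁ = 0.540: g = -0.3956, g' = -1.378 → ψ₁ = 0.253
  ψ₁ = 0.253: g = -0.0091, g' = -1.476 → ψ₁ = 0.247
Converged at ψ₁ = 0.247.
Drum-1 compositions:
  1: x = 0.140, y = 0.566
  2: x = 0.063, y = 0.217
  3: x = 0.443, y = 0.123
  4: x = 0.354, y = 0.094
Drum-2 feed = drum-1 vapor: z₂ = (0.5661, 0.2169, 0.1231, 0.0939).
Drum 2:
Newton–Raphson from ψ₂ = 0.5:
  ψ₂ = 0.500: g = -0.1230, g' = -0.667 → ψ₂ = 0.316
  ψ₂ = 0.316: g = -0.0246, g' = -0.433 → ψ₂ = 0.259
  ψ₂ = 0.259: g = -0.0012, g' = -0.391 → ψ₂ = 0.256
Converged at ψ₂ = 0.256.
  1: x = 0.512, y = 0.725
  2: x = 0.206, y = 0.248
  3: x = 0.160, y = 0.016
  4: x = 0.122, y = 0.011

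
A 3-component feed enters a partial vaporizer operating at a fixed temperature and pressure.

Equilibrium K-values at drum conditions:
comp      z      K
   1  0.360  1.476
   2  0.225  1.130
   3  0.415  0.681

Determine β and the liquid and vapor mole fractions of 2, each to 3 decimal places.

Iterate (Newton) starting at β = 0.5:
  β = 0.500: g = 0.0084, g' = -0.116 → β = 0.572
Converged at β = 0.572.
Compositions from xᵢ = zᵢ/(1+β(Kᵢ−1)), yᵢ = Kᵢxᵢ:
  1: x = 0.283, y = 0.418
  2: x = 0.209, y = 0.237
  3: x = 0.508, y = 0.346

β = 0.572, x_2 = 0.209, y_2 = 0.237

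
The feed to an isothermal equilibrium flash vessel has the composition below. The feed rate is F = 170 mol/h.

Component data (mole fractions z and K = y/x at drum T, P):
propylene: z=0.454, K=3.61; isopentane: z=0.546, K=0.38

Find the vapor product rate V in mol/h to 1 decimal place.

V = 88.9 mol/h

Let β = V/F and solve Σ zᵢ(Kᵢ−1)/(1+β(Kᵢ−1)) = 0.
g(0) = ΣzᵢKᵢ − 1 = 0.846 and g(1) = 1 − Σzᵢ/Kᵢ = -0.563, so a root lies in (0, 1).
Newton iteration, β⁰ = 0.5:
  β = 0.500: g = 0.0235, g' = -1.023 → β = 0.523
Converged at β = 0.523.
Then V = β·F = 0.5231·170 = 88.9 mol/h and L = F − V = 81.1 mol/h.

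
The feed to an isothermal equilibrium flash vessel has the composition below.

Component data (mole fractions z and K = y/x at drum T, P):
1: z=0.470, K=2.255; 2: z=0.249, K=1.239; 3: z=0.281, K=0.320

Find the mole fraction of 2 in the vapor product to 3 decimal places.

Rachford–Rice: g(ψ) = Σ zᵢ(Kᵢ−1)/(1+ψ(Kᵢ−1)) = 0.
g(0) = ΣzᵢKᵢ − 1 = 0.458 and g(1) = 1 − Σzᵢ/Kᵢ = -0.288, so a root lies in (0, 1).
Iterate (Newton) starting at ψ = 0.61:
  ψ = 0.610: g = 0.0595, g' = -0.628 → ψ = 0.705
  ψ = 0.705: g = -0.0030, g' = -0.698 → ψ = 0.700
Converged at ψ = 0.700.
Compositions from xᵢ = zᵢ/(1+ψ(Kᵢ−1)), yᵢ = Kᵢxᵢ:
  1: x = 0.250, y = 0.564
  2: x = 0.213, y = 0.264
  3: x = 0.537, y = 0.172

y_2 = 0.264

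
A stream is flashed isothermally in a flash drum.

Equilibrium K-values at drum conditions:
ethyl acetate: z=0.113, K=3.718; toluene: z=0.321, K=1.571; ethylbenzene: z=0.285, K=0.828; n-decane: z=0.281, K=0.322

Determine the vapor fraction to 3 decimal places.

Newton–Raphson from ψ = 0.44:
  ψ = 0.440: g = -0.0382, g' = -0.512 → ψ = 0.365
  ψ = 0.365: g = 0.0002, g' = -0.520 → ψ = 0.366
Converged at ψ = 0.366.

ψ = 0.366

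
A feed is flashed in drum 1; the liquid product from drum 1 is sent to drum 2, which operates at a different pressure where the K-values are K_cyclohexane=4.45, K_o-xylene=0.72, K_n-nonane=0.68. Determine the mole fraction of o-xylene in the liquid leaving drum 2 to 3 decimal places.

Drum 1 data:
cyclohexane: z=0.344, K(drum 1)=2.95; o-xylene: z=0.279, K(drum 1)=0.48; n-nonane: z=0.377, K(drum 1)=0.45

Drum 1:
Iterate (Newton) starting at ψ₁ = 0.5:
  ψ₁ = 0.500: g = -0.1424, g' = -0.690 → ψ₁ = 0.294
  ψ₁ = 0.294: g = 0.0080, g' = -0.796 → ψ₁ = 0.304
Converged at ψ₁ = 0.304.
Drum-1 compositions:
  cyclohexane: x = 0.216, y = 0.637
  o-xylene: x = 0.331, y = 0.159
  n-nonane: x = 0.453, y = 0.204
Drum-2 feed = drum-1 liquid: z₂ = (0.2160, 0.3313, 0.4526).
Drum 2:
Newton–Raphson from ψ₂ = 0.5:
  ψ₂ = 0.500: g = -0.0068, g' = -0.447 → ψ₂ = 0.485
Converged at ψ₂ = 0.485.
  cyclohexane: x = 0.081, y = 0.360
  o-xylene: x = 0.383, y = 0.276
  n-nonane: x = 0.536, y = 0.364

x_o-xylene (drum 2) = 0.383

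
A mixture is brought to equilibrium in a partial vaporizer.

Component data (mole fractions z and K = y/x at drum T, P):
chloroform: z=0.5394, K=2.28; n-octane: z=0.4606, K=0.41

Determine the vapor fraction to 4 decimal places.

Let ψ = V/F and solve Σ zᵢ(Kᵢ−1)/(1+ψ(Kᵢ−1)) = 0.
Feasibility: ΣzᵢKᵢ = 1.4187, Σzᵢ/Kᵢ = 1.3600 — both > 1, two phases present.
Iterate (Newton) starting at ψ = 0.53:
  ψ = 0.5300: g = 0.01597, g' = -0.6531 → ψ = 0.5545
  ψ = 0.5545: g = -0.00004, g' = -0.6565 → ψ = 0.5544
Converged at ψ = 0.5544.

ψ = 0.5544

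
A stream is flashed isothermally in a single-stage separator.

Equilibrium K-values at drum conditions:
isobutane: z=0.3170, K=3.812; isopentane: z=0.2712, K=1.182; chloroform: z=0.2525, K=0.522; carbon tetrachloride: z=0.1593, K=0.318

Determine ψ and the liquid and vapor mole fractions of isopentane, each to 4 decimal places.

Let ψ = V/F and solve Σ zᵢ(Kᵢ−1)/(1+ψ(Kᵢ−1)) = 0.
Feasibility: ΣzᵢKᵢ = 1.7114, Σzᵢ/Kᵢ = 1.2973 — both > 1, two phases present.
Newton–Raphson from ψ = 0.5:
  ψ = 0.5000: g = 0.09227, g' = -0.7108 → ψ = 0.6298
  ψ = 0.6298: g = 0.00284, g' = -0.6794 → ψ = 0.6340
Converged at ψ = 0.6340.
Compositions from xᵢ = zᵢ/(1+ψ(Kᵢ−1)), yᵢ = Kᵢxᵢ:
  isobutane: x = 0.1139, y = 0.4342
  isopentane: x = 0.2431, y = 0.2874
  chloroform: x = 0.3623, y = 0.1891
  carbon tetrachloride: x = 0.2806, y = 0.0892

ψ = 0.6340, x_isopentane = 0.2431, y_isopentane = 0.2874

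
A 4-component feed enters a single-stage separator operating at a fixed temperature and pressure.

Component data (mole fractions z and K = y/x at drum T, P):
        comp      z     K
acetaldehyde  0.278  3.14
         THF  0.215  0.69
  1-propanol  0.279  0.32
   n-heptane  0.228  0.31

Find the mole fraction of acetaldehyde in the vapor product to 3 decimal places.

Let β = V/F and solve Σ zᵢ(Kᵢ−1)/(1+β(Kᵢ−1)) = 0.
Feasibility: ΣzᵢKᵢ = 1.181, Σzᵢ/Kᵢ = 2.007 — both > 1, two phases present.
Newton iteration, β⁰ = 0.41:
  β = 0.410: g = -0.2419, g' = -0.847 → β = 0.125
  β = 0.125: g = 0.0210, g' = -1.100 → β = 0.144
Converged at β = 0.144.
Compositions from xᵢ = zᵢ/(1+β(Kᵢ−1)), yᵢ = Kᵢxᵢ:
  acetaldehyde: x = 0.213, y = 0.667
  THF: x = 0.225, y = 0.155
  1-propanol: x = 0.309, y = 0.099
  n-heptane: x = 0.253, y = 0.078

y_acetaldehyde = 0.667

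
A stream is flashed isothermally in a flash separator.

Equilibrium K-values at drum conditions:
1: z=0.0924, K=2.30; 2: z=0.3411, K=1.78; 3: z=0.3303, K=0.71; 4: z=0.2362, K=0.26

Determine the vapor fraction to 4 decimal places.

ψ = 0.2404

Rachford–Rice: g(ψ) = Σ zᵢ(Kᵢ−1)/(1+ψ(Kᵢ−1)) = 0.
Feasibility: ΣzᵢKᵢ = 1.1156, Σzᵢ/Kᵢ = 1.6055 — both > 1, two phases present.
Iterate (Newton) starting at ψ = 0.5:
  ψ = 0.5000: g = -0.12526, g' = -0.5286 → ψ = 0.2630
  ψ = 0.2630: g = -0.01046, g' = -0.4616 → ψ = 0.2404
Converged at ψ = 0.2404.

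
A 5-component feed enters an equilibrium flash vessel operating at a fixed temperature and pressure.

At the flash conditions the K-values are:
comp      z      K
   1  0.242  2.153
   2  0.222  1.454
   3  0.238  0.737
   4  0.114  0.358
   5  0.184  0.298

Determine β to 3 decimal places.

Rachford–Rice: g(β) = Σ zᵢ(Kᵢ−1)/(1+β(Kᵢ−1)) = 0.
g(0) = ΣzᵢKᵢ − 1 = 0.115 and g(1) = 1 − Σzᵢ/Kᵢ = -0.524, so a root lies in (0, 1).
Newton iteration, β⁰ = 0.37:
  β = 0.370: g = -0.0579, g' = -0.458 → β = 0.244
  β = 0.244: g = -0.0008, g' = -0.450 → β = 0.242
Converged at β = 0.242.

β = 0.242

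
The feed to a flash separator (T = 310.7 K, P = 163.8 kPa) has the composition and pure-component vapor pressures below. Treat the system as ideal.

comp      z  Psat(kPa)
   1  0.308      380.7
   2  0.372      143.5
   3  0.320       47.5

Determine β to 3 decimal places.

Raoult's law: Kᵢ = Pᵢˢᵃᵗ/P = Pᵢˢᵃᵗ/163.8.
  K_1 = 380.7/163.8 = 2.32418, K_2 = 143.5/163.8 = 0.87607, K_3 = 47.5/163.8 = 0.28999
Rachford–Rice: g(β) = Σ zᵢ(Kᵢ−1)/(1+β(Kᵢ−1)) = 0.
Feasibility: ΣzᵢKᵢ = 1.135, Σzᵢ/Kᵢ = 1.661 — both > 1, two phases present.
Newton–Raphson from β = 0.65:
  β = 0.650: g = -0.2529, g' = -0.719 → β = 0.298
  β = 0.298: g = -0.0438, g' = -0.543 → β = 0.218
  β = 0.218: g = 0.0004, g' = -0.557 → β = 0.219
Converged at β = 0.219.

β = 0.219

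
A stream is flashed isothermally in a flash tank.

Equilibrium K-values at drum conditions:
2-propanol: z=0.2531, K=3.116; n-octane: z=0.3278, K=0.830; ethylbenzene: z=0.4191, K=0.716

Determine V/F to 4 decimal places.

V/F = 0.7164

Rachford–Rice: g(V/F) = Σ zᵢ(Kᵢ−1)/(1+V/F(Kᵢ−1)) = 0.
g(0) = ΣzᵢKᵢ − 1 = 0.3608 and g(1) = 1 − Σzᵢ/Kᵢ = -0.0615, so a root lies in (0, 1).
Newton–Raphson from V/F = 0.65:
  V/F = 0.6500: g = 0.01684, g' = -0.2637 → V/F = 0.7139
  V/F = 0.7139: g = 0.00061, g' = -0.2452 → V/F = 0.7164
Converged at V/F = 0.7164.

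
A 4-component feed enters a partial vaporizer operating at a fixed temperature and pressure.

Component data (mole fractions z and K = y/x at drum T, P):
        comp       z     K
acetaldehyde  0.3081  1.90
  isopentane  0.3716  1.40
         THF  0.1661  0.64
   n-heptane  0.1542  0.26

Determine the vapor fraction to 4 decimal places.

Rachford–Rice: g(ψ) = Σ zᵢ(Kᵢ−1)/(1+ψ(Kᵢ−1)) = 0.
Check two-phase: ΣzᵢKᵢ = 1.2520 > 1 and Σzᵢ/Kᵢ = 1.2802 > 1, so g(0) = 0.2520 > 0 and g(1) = -0.2802 < 0.
Iterate (Newton) starting at ψ = 0.62:
  ψ = 0.6200: g = 0.00926, g' = -0.4650 → ψ = 0.6399
  ψ = 0.6399: g = -0.00014, g' = -0.4792 → ψ = 0.6396
Converged at ψ = 0.6396.

ψ = 0.6396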